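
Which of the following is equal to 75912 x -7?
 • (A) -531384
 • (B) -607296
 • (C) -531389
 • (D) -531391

75912 * -7 = -531384
A) -531384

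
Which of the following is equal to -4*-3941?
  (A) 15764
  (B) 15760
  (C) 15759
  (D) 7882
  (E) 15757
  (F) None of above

-4 * -3941 = 15764
A) 15764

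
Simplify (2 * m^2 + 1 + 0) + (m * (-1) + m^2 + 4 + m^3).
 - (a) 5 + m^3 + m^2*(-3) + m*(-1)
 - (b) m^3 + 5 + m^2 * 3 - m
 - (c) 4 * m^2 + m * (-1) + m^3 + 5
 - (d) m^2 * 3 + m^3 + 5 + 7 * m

Adding the polynomials and combining like terms:
(2*m^2 + 1 + 0) + (m*(-1) + m^2 + 4 + m^3)
= m^3 + 5 + m^2 * 3 - m
b) m^3 + 5 + m^2 * 3 - m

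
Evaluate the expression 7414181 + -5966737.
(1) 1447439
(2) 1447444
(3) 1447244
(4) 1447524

7414181 + -5966737 = 1447444
2) 1447444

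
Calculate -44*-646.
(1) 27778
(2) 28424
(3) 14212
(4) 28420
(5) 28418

-44 * -646 = 28424
2) 28424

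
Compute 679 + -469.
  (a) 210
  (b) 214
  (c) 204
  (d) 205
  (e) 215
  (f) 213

679 + -469 = 210
a) 210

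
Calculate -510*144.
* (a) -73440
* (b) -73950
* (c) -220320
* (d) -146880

-510 * 144 = -73440
a) -73440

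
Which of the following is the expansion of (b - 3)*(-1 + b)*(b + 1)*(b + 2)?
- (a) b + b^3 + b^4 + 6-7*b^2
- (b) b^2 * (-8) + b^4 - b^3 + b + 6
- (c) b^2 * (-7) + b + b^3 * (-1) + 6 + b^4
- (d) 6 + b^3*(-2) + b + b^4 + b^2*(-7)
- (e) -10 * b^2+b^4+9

Expanding (b - 3)*(-1 + b)*(b + 1)*(b + 2):
= b^2 * (-7) + b + b^3 * (-1) + 6 + b^4
c) b^2 * (-7) + b + b^3 * (-1) + 6 + b^4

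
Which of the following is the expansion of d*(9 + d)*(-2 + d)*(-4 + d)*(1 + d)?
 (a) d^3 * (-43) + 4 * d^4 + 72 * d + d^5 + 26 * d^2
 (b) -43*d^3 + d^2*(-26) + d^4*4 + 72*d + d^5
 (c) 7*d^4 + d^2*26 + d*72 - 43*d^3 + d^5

Expanding d*(9 + d)*(-2 + d)*(-4 + d)*(1 + d):
= d^3 * (-43) + 4 * d^4 + 72 * d + d^5 + 26 * d^2
a) d^3 * (-43) + 4 * d^4 + 72 * d + d^5 + 26 * d^2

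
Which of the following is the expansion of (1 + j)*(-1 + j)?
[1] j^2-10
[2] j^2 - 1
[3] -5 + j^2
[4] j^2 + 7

Expanding (1 + j)*(-1 + j):
= j^2 - 1
2) j^2 - 1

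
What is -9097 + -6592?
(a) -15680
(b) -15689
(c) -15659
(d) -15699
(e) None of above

-9097 + -6592 = -15689
b) -15689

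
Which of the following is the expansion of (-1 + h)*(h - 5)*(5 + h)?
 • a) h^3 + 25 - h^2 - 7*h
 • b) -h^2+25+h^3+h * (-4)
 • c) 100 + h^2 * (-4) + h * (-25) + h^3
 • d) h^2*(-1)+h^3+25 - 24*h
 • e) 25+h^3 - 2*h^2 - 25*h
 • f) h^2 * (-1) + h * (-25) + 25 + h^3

Expanding (-1 + h)*(h - 5)*(5 + h):
= h^2 * (-1) + h * (-25) + 25 + h^3
f) h^2 * (-1) + h * (-25) + 25 + h^3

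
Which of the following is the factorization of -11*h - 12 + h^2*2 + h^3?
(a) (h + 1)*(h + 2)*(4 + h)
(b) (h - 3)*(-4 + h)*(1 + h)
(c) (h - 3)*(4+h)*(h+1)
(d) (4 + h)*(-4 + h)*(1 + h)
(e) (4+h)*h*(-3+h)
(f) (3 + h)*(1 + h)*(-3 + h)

We need to factor -11*h - 12 + h^2*2 + h^3.
The factored form is (h - 3)*(4+h)*(h+1).
c) (h - 3)*(4+h)*(h+1)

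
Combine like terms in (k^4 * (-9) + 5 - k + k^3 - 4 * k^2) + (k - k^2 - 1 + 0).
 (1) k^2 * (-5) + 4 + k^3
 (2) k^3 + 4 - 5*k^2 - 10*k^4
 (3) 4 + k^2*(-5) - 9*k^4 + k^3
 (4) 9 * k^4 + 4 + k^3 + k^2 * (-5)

Adding the polynomials and combining like terms:
(k^4*(-9) + 5 - k + k^3 - 4*k^2) + (k - k^2 - 1 + 0)
= 4 + k^2*(-5) - 9*k^4 + k^3
3) 4 + k^2*(-5) - 9*k^4 + k^3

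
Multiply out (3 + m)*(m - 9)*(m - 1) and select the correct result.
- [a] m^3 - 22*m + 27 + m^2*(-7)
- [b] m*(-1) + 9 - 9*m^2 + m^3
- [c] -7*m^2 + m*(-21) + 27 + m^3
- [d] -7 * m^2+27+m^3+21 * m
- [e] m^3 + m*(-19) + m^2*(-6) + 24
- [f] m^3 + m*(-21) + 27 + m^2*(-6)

Expanding (3 + m)*(m - 9)*(m - 1):
= -7*m^2 + m*(-21) + 27 + m^3
c) -7*m^2 + m*(-21) + 27 + m^3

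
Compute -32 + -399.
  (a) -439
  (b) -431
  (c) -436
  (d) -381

-32 + -399 = -431
b) -431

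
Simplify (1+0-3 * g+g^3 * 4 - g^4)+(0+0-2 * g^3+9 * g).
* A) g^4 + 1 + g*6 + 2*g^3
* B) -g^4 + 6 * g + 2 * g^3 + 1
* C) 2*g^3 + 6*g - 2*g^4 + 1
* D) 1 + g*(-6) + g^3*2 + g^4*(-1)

Adding the polynomials and combining like terms:
(1 + 0 - 3*g + g^3*4 - g^4) + (0 + 0 - 2*g^3 + 9*g)
= -g^4 + 6 * g + 2 * g^3 + 1
B) -g^4 + 6 * g + 2 * g^3 + 1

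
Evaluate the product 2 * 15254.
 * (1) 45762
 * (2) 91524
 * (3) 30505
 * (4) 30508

2 * 15254 = 30508
4) 30508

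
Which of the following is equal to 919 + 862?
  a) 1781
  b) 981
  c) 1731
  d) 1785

919 + 862 = 1781
a) 1781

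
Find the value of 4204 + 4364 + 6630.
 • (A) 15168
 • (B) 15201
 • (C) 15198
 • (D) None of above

First: 4204 + 4364 = 8568
Then: 8568 + 6630 = 15198
C) 15198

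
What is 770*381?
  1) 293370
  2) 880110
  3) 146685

770 * 381 = 293370
1) 293370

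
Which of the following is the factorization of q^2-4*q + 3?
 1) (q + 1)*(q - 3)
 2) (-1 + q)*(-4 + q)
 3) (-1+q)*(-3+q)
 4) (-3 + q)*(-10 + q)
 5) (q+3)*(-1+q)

We need to factor q^2-4*q + 3.
The factored form is (-1+q)*(-3+q).
3) (-1+q)*(-3+q)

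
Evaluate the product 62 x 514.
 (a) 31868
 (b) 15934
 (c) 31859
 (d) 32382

62 * 514 = 31868
a) 31868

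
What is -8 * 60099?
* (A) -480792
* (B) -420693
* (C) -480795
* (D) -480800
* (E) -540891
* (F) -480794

-8 * 60099 = -480792
A) -480792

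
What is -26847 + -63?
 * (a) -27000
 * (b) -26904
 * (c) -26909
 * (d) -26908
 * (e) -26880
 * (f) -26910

-26847 + -63 = -26910
f) -26910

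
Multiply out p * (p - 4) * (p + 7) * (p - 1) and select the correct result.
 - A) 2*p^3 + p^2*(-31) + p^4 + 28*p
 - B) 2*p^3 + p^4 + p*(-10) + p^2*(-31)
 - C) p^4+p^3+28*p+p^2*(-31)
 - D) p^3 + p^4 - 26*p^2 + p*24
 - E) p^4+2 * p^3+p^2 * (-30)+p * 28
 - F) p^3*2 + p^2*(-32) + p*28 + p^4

Expanding p * (p - 4) * (p + 7) * (p - 1):
= 2*p^3 + p^2*(-31) + p^4 + 28*p
A) 2*p^3 + p^2*(-31) + p^4 + 28*p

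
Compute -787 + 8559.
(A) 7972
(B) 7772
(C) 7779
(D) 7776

-787 + 8559 = 7772
B) 7772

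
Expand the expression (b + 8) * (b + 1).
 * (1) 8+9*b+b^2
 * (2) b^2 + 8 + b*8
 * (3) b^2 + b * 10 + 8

Expanding (b + 8) * (b + 1):
= 8+9*b+b^2
1) 8+9*b+b^2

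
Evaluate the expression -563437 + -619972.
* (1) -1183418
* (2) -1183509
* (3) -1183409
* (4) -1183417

-563437 + -619972 = -1183409
3) -1183409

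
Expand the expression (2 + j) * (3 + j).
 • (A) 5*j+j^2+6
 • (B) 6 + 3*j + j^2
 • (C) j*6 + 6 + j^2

Expanding (2 + j) * (3 + j):
= 5*j+j^2+6
A) 5*j+j^2+6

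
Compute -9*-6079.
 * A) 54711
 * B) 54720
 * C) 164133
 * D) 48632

-9 * -6079 = 54711
A) 54711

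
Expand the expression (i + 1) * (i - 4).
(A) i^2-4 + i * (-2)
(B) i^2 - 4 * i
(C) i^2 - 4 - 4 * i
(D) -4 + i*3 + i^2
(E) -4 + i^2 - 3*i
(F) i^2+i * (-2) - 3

Expanding (i + 1) * (i - 4):
= -4 + i^2 - 3*i
E) -4 + i^2 - 3*i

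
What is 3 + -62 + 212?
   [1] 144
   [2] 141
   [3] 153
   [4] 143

First: 3 + -62 = -59
Then: -59 + 212 = 153
3) 153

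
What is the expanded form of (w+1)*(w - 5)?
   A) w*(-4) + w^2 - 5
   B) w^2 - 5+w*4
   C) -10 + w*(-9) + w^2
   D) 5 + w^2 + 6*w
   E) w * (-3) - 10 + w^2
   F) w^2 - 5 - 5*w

Expanding (w+1)*(w - 5):
= w*(-4) + w^2 - 5
A) w*(-4) + w^2 - 5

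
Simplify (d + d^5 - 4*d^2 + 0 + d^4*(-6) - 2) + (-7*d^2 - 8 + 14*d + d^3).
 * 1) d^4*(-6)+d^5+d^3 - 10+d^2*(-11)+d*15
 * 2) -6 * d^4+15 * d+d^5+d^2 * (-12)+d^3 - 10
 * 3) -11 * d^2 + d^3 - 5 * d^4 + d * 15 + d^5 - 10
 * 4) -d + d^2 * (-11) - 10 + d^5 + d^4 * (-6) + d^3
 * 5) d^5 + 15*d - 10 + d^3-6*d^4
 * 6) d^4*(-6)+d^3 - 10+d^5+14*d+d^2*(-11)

Adding the polynomials and combining like terms:
(d + d^5 - 4*d^2 + 0 + d^4*(-6) - 2) + (-7*d^2 - 8 + 14*d + d^3)
= d^4*(-6)+d^5+d^3 - 10+d^2*(-11)+d*15
1) d^4*(-6)+d^5+d^3 - 10+d^2*(-11)+d*15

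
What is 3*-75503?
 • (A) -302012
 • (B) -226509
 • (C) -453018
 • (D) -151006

3 * -75503 = -226509
B) -226509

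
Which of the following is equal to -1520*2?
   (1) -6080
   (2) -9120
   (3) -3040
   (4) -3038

-1520 * 2 = -3040
3) -3040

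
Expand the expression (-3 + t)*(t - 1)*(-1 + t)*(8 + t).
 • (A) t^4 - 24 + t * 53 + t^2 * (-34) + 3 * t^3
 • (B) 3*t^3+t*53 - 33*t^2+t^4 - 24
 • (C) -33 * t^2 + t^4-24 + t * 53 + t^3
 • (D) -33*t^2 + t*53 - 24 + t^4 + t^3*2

Expanding (-3 + t)*(t - 1)*(-1 + t)*(8 + t):
= 3*t^3+t*53 - 33*t^2+t^4 - 24
B) 3*t^3+t*53 - 33*t^2+t^4 - 24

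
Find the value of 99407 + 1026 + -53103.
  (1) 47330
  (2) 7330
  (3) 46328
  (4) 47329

First: 99407 + 1026 = 100433
Then: 100433 + -53103 = 47330
1) 47330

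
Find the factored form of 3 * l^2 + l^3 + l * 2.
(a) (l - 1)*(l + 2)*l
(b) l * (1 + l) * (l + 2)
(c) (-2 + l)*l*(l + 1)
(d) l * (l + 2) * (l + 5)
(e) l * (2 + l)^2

We need to factor 3 * l^2 + l^3 + l * 2.
The factored form is l * (1 + l) * (l + 2).
b) l * (1 + l) * (l + 2)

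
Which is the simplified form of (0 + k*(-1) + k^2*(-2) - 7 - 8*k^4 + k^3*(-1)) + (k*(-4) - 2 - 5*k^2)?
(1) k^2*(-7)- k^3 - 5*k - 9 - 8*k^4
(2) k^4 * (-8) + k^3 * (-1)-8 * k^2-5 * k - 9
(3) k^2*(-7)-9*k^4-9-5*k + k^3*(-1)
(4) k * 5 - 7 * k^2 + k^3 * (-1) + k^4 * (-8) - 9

Adding the polynomials and combining like terms:
(0 + k*(-1) + k^2*(-2) - 7 - 8*k^4 + k^3*(-1)) + (k*(-4) - 2 - 5*k^2)
= k^2*(-7)- k^3 - 5*k - 9 - 8*k^4
1) k^2*(-7)- k^3 - 5*k - 9 - 8*k^4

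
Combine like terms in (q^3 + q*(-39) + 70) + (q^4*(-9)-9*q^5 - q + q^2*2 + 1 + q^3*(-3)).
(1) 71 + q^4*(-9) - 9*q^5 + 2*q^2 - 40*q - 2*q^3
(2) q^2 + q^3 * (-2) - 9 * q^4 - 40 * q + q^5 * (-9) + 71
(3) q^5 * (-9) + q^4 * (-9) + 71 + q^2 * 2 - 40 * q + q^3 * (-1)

Adding the polynomials and combining like terms:
(q^3 + q*(-39) + 70) + (q^4*(-9) - 9*q^5 - q + q^2*2 + 1 + q^3*(-3))
= 71 + q^4*(-9) - 9*q^5 + 2*q^2 - 40*q - 2*q^3
1) 71 + q^4*(-9) - 9*q^5 + 2*q^2 - 40*q - 2*q^3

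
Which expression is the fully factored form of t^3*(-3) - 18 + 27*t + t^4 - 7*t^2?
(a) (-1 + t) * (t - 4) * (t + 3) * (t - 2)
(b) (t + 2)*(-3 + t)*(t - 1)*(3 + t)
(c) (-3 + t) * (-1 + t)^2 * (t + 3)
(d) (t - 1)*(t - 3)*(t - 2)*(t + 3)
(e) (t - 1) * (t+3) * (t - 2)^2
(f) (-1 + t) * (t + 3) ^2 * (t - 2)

We need to factor t^3*(-3) - 18 + 27*t + t^4 - 7*t^2.
The factored form is (t - 1)*(t - 3)*(t - 2)*(t + 3).
d) (t - 1)*(t - 3)*(t - 2)*(t + 3)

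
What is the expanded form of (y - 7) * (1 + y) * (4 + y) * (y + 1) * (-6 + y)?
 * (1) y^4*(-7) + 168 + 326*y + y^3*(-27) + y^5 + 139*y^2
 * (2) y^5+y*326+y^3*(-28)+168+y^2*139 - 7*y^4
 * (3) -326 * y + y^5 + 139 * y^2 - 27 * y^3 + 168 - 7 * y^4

Expanding (y - 7) * (1 + y) * (4 + y) * (y + 1) * (-6 + y):
= y^4*(-7) + 168 + 326*y + y^3*(-27) + y^5 + 139*y^2
1) y^4*(-7) + 168 + 326*y + y^3*(-27) + y^5 + 139*y^2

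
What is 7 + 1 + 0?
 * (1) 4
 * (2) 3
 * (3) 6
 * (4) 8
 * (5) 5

First: 7 + 1 = 8
Then: 8 + 0 = 8
4) 8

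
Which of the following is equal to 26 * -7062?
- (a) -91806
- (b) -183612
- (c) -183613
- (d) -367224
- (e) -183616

26 * -7062 = -183612
b) -183612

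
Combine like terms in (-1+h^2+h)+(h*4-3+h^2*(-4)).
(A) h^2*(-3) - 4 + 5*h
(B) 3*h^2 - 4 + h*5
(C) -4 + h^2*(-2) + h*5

Adding the polynomials and combining like terms:
(-1 + h^2 + h) + (h*4 - 3 + h^2*(-4))
= h^2*(-3) - 4 + 5*h
A) h^2*(-3) - 4 + 5*h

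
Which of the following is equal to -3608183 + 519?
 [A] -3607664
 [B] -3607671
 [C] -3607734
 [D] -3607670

-3608183 + 519 = -3607664
A) -3607664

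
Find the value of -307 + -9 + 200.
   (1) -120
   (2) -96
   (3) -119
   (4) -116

First: -307 + -9 = -316
Then: -316 + 200 = -116
4) -116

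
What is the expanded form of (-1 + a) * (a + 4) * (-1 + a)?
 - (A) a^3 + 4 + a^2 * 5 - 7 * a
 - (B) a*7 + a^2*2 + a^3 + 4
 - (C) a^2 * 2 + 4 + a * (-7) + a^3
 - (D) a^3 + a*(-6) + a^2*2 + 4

Expanding (-1 + a) * (a + 4) * (-1 + a):
= a^2 * 2 + 4 + a * (-7) + a^3
C) a^2 * 2 + 4 + a * (-7) + a^3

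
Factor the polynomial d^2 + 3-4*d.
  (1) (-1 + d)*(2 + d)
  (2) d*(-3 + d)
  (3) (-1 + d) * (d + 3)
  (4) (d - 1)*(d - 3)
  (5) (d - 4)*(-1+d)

We need to factor d^2 + 3-4*d.
The factored form is (d - 1)*(d - 3).
4) (d - 1)*(d - 3)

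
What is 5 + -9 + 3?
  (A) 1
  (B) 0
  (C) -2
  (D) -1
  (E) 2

First: 5 + -9 = -4
Then: -4 + 3 = -1
D) -1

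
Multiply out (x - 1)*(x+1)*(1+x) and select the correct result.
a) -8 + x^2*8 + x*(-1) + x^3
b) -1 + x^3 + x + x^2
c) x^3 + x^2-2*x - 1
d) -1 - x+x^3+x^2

Expanding (x - 1)*(x+1)*(1+x):
= -1 - x+x^3+x^2
d) -1 - x+x^3+x^2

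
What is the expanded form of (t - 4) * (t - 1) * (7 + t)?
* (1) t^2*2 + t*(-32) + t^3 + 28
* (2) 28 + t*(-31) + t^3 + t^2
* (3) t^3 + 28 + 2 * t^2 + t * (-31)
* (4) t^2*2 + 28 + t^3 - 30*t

Expanding (t - 4) * (t - 1) * (7 + t):
= t^3 + 28 + 2 * t^2 + t * (-31)
3) t^3 + 28 + 2 * t^2 + t * (-31)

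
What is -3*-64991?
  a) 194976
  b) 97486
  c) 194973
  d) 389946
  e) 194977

-3 * -64991 = 194973
c) 194973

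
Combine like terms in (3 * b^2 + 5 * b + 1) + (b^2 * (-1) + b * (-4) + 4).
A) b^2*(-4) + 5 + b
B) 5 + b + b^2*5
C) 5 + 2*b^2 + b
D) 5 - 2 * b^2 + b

Adding the polynomials and combining like terms:
(3*b^2 + 5*b + 1) + (b^2*(-1) + b*(-4) + 4)
= 5 + 2*b^2 + b
C) 5 + 2*b^2 + b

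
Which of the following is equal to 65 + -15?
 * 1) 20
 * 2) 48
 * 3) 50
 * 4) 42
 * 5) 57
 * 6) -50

65 + -15 = 50
3) 50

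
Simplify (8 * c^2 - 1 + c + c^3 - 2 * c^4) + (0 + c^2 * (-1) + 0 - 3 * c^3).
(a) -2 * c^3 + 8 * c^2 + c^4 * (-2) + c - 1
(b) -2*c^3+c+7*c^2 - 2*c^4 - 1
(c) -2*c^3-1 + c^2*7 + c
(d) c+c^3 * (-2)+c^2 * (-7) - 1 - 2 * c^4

Adding the polynomials and combining like terms:
(8*c^2 - 1 + c + c^3 - 2*c^4) + (0 + c^2*(-1) + 0 - 3*c^3)
= -2*c^3+c+7*c^2 - 2*c^4 - 1
b) -2*c^3+c+7*c^2 - 2*c^4 - 1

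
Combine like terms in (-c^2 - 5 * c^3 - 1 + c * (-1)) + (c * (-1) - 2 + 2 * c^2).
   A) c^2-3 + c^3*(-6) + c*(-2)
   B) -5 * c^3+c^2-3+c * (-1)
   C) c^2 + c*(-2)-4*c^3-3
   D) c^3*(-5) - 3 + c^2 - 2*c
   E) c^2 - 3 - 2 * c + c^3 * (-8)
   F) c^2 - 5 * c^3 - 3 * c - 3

Adding the polynomials and combining like terms:
(-c^2 - 5*c^3 - 1 + c*(-1)) + (c*(-1) - 2 + 2*c^2)
= c^3*(-5) - 3 + c^2 - 2*c
D) c^3*(-5) - 3 + c^2 - 2*c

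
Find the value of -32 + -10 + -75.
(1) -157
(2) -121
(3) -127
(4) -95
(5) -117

First: -32 + -10 = -42
Then: -42 + -75 = -117
5) -117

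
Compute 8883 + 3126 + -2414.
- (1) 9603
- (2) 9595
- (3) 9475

First: 8883 + 3126 = 12009
Then: 12009 + -2414 = 9595
2) 9595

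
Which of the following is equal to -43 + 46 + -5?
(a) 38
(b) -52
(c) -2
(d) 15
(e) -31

First: -43 + 46 = 3
Then: 3 + -5 = -2
c) -2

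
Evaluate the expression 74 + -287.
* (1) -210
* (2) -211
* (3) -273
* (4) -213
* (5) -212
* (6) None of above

74 + -287 = -213
4) -213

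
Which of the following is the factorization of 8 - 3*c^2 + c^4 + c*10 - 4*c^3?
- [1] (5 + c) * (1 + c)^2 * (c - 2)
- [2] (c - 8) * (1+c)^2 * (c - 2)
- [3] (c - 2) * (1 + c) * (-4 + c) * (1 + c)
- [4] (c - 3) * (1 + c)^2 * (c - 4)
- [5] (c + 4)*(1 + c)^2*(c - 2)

We need to factor 8 - 3*c^2 + c^4 + c*10 - 4*c^3.
The factored form is (c - 2) * (1 + c) * (-4 + c) * (1 + c).
3) (c - 2) * (1 + c) * (-4 + c) * (1 + c)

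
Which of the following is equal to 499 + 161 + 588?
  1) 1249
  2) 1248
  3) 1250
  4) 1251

First: 499 + 161 = 660
Then: 660 + 588 = 1248
2) 1248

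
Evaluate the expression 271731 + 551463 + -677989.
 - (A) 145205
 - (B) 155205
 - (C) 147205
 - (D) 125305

First: 271731 + 551463 = 823194
Then: 823194 + -677989 = 145205
A) 145205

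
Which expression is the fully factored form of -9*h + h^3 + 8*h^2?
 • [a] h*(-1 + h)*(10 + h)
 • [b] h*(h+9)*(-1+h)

We need to factor -9*h + h^3 + 8*h^2.
The factored form is h*(h+9)*(-1+h).
b) h*(h+9)*(-1+h)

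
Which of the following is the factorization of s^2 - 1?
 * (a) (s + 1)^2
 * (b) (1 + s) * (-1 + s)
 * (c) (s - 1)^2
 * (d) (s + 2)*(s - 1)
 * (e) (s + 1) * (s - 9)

We need to factor s^2 - 1.
The factored form is (1 + s) * (-1 + s).
b) (1 + s) * (-1 + s)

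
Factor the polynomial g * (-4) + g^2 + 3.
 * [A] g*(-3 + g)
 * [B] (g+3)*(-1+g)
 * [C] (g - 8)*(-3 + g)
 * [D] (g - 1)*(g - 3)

We need to factor g * (-4) + g^2 + 3.
The factored form is (g - 1)*(g - 3).
D) (g - 1)*(g - 3)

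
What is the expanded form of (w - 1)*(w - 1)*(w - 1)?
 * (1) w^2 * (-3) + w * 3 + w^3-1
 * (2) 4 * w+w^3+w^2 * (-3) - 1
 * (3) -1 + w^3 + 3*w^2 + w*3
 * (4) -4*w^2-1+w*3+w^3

Expanding (w - 1)*(w - 1)*(w - 1):
= w^2 * (-3) + w * 3 + w^3-1
1) w^2 * (-3) + w * 3 + w^3-1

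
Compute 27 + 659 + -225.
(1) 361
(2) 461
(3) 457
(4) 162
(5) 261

First: 27 + 659 = 686
Then: 686 + -225 = 461
2) 461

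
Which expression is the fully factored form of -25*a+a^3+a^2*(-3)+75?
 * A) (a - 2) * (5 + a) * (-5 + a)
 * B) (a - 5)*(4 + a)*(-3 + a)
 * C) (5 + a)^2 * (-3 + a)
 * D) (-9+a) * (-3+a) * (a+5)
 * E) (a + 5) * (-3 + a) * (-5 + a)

We need to factor -25*a+a^3+a^2*(-3)+75.
The factored form is (a + 5) * (-3 + a) * (-5 + a).
E) (a + 5) * (-3 + a) * (-5 + a)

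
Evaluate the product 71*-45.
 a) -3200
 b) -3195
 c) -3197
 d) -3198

71 * -45 = -3195
b) -3195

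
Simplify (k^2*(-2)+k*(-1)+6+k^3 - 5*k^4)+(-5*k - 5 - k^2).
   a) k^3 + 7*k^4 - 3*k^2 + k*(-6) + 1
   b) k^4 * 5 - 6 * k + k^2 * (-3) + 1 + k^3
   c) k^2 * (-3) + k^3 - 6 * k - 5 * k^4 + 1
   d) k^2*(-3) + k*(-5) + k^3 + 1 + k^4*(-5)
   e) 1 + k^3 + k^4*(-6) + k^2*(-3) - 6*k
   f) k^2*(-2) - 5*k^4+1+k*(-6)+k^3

Adding the polynomials and combining like terms:
(k^2*(-2) + k*(-1) + 6 + k^3 - 5*k^4) + (-5*k - 5 - k^2)
= k^2 * (-3) + k^3 - 6 * k - 5 * k^4 + 1
c) k^2 * (-3) + k^3 - 6 * k - 5 * k^4 + 1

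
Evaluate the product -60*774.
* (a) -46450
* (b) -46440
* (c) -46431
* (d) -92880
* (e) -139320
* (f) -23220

-60 * 774 = -46440
b) -46440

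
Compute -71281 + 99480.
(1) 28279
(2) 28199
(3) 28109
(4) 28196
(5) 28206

-71281 + 99480 = 28199
2) 28199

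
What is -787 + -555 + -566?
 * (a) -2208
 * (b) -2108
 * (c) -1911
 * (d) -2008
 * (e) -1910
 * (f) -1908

First: -787 + -555 = -1342
Then: -1342 + -566 = -1908
f) -1908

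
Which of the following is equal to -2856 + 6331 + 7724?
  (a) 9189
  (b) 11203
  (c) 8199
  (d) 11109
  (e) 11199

First: -2856 + 6331 = 3475
Then: 3475 + 7724 = 11199
e) 11199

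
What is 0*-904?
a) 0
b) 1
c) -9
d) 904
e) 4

0 * -904 = 0
a) 0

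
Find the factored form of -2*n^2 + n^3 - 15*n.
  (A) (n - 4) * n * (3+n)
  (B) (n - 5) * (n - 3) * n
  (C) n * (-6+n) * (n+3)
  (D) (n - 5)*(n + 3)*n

We need to factor -2*n^2 + n^3 - 15*n.
The factored form is (n - 5)*(n + 3)*n.
D) (n - 5)*(n + 3)*n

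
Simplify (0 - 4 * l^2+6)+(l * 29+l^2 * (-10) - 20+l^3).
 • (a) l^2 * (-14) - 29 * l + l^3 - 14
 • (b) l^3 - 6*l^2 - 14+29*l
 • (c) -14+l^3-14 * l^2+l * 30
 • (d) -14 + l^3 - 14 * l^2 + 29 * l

Adding the polynomials and combining like terms:
(0 - 4*l^2 + 6) + (l*29 + l^2*(-10) - 20 + l^3)
= -14 + l^3 - 14 * l^2 + 29 * l
d) -14 + l^3 - 14 * l^2 + 29 * l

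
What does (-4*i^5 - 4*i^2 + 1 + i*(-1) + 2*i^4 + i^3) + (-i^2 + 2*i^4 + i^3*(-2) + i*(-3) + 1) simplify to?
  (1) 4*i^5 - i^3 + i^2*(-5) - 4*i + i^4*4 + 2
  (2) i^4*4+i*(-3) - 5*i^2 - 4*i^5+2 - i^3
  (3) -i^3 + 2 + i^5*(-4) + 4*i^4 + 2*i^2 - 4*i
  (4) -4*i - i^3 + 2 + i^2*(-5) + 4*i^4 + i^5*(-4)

Adding the polynomials and combining like terms:
(-4*i^5 - 4*i^2 + 1 + i*(-1) + 2*i^4 + i^3) + (-i^2 + 2*i^4 + i^3*(-2) + i*(-3) + 1)
= -4*i - i^3 + 2 + i^2*(-5) + 4*i^4 + i^5*(-4)
4) -4*i - i^3 + 2 + i^2*(-5) + 4*i^4 + i^5*(-4)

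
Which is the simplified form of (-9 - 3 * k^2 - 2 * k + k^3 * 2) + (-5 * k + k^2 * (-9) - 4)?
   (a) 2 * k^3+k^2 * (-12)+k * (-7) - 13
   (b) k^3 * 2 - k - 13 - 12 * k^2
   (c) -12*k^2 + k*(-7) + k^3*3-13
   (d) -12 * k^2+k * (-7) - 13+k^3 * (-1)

Adding the polynomials and combining like terms:
(-9 - 3*k^2 - 2*k + k^3*2) + (-5*k + k^2*(-9) - 4)
= 2 * k^3+k^2 * (-12)+k * (-7) - 13
a) 2 * k^3+k^2 * (-12)+k * (-7) - 13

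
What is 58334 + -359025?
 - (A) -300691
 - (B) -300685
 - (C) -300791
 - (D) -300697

58334 + -359025 = -300691
A) -300691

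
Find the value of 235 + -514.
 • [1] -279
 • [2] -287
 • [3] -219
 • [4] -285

235 + -514 = -279
1) -279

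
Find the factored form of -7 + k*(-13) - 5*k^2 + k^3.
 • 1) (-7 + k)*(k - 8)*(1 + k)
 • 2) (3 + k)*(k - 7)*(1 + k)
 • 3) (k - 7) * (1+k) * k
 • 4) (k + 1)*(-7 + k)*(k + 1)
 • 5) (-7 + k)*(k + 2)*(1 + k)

We need to factor -7 + k*(-13) - 5*k^2 + k^3.
The factored form is (k + 1)*(-7 + k)*(k + 1).
4) (k + 1)*(-7 + k)*(k + 1)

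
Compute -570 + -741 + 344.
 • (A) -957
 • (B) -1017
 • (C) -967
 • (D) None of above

First: -570 + -741 = -1311
Then: -1311 + 344 = -967
C) -967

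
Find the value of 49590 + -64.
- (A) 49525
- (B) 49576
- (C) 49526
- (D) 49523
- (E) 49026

49590 + -64 = 49526
C) 49526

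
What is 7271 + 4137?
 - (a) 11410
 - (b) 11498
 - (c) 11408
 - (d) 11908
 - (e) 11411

7271 + 4137 = 11408
c) 11408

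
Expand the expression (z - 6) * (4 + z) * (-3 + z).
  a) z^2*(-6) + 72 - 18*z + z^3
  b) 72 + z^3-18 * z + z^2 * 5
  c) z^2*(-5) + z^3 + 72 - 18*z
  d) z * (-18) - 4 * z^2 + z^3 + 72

Expanding (z - 6) * (4 + z) * (-3 + z):
= z^2*(-5) + z^3 + 72 - 18*z
c) z^2*(-5) + z^3 + 72 - 18*z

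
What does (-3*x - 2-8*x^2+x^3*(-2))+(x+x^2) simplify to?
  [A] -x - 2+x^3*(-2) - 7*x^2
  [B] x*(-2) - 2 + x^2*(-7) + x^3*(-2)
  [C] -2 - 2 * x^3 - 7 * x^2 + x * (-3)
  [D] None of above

Adding the polynomials and combining like terms:
(-3*x - 2 - 8*x^2 + x^3*(-2)) + (x + x^2)
= x*(-2) - 2 + x^2*(-7) + x^3*(-2)
B) x*(-2) - 2 + x^2*(-7) + x^3*(-2)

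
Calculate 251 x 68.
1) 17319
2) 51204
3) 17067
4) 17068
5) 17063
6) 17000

251 * 68 = 17068
4) 17068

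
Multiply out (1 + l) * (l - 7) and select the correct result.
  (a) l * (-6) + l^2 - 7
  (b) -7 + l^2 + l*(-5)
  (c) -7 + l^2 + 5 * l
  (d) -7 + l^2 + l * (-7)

Expanding (1 + l) * (l - 7):
= l * (-6) + l^2 - 7
a) l * (-6) + l^2 - 7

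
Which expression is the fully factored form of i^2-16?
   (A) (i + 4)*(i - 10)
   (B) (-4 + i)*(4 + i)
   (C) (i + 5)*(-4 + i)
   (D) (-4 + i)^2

We need to factor i^2-16.
The factored form is (-4 + i)*(4 + i).
B) (-4 + i)*(4 + i)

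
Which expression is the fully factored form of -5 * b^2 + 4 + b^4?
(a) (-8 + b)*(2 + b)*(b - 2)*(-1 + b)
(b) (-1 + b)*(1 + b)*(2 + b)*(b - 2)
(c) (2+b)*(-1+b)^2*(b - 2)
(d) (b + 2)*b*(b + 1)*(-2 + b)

We need to factor -5 * b^2 + 4 + b^4.
The factored form is (-1 + b)*(1 + b)*(2 + b)*(b - 2).
b) (-1 + b)*(1 + b)*(2 + b)*(b - 2)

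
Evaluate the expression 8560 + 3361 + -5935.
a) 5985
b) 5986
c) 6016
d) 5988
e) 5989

First: 8560 + 3361 = 11921
Then: 11921 + -5935 = 5986
b) 5986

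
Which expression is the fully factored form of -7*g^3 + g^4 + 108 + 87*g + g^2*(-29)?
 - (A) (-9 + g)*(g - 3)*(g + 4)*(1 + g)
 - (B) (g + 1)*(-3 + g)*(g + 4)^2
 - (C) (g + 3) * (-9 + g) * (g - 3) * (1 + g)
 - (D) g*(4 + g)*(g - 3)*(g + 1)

We need to factor -7*g^3 + g^4 + 108 + 87*g + g^2*(-29).
The factored form is (-9 + g)*(g - 3)*(g + 4)*(1 + g).
A) (-9 + g)*(g - 3)*(g + 4)*(1 + g)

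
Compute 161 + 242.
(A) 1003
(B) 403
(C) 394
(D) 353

161 + 242 = 403
B) 403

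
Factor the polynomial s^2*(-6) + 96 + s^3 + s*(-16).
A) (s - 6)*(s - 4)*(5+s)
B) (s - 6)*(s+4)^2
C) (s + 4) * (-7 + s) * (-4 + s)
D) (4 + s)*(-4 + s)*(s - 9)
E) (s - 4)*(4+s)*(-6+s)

We need to factor s^2*(-6) + 96 + s^3 + s*(-16).
The factored form is (s - 4)*(4+s)*(-6+s).
E) (s - 4)*(4+s)*(-6+s)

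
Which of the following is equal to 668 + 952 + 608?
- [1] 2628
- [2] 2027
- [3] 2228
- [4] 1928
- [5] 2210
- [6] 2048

First: 668 + 952 = 1620
Then: 1620 + 608 = 2228
3) 2228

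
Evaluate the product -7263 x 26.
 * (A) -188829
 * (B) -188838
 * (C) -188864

-7263 * 26 = -188838
B) -188838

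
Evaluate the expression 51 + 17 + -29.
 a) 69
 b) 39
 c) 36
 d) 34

First: 51 + 17 = 68
Then: 68 + -29 = 39
b) 39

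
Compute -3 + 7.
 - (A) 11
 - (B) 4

-3 + 7 = 4
B) 4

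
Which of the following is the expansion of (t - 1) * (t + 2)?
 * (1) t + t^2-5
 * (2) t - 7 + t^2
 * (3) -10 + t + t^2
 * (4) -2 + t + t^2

Expanding (t - 1) * (t + 2):
= -2 + t + t^2
4) -2 + t + t^2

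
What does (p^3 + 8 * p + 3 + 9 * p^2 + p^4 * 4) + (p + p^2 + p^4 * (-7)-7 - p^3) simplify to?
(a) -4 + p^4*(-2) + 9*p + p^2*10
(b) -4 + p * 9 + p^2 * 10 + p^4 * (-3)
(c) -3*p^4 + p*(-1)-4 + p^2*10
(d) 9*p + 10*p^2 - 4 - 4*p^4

Adding the polynomials and combining like terms:
(p^3 + 8*p + 3 + 9*p^2 + p^4*4) + (p + p^2 + p^4*(-7) - 7 - p^3)
= -4 + p * 9 + p^2 * 10 + p^4 * (-3)
b) -4 + p * 9 + p^2 * 10 + p^4 * (-3)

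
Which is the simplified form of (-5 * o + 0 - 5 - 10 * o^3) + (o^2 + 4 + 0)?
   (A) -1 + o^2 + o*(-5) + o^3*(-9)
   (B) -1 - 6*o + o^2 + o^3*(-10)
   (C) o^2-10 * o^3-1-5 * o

Adding the polynomials and combining like terms:
(-5*o + 0 - 5 - 10*o^3) + (o^2 + 4 + 0)
= o^2-10 * o^3-1-5 * o
C) o^2-10 * o^3-1-5 * o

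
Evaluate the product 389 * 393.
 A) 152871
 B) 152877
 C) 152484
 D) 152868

389 * 393 = 152877
B) 152877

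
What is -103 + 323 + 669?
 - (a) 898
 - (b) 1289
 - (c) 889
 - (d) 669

First: -103 + 323 = 220
Then: 220 + 669 = 889
c) 889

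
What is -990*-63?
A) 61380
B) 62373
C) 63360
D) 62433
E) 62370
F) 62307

-990 * -63 = 62370
E) 62370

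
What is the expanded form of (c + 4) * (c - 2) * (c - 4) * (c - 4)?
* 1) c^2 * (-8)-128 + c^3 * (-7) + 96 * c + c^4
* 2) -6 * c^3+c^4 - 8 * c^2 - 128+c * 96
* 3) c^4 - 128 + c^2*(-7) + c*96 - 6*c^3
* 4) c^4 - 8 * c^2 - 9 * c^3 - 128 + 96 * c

Expanding (c + 4) * (c - 2) * (c - 4) * (c - 4):
= -6 * c^3+c^4 - 8 * c^2 - 128+c * 96
2) -6 * c^3+c^4 - 8 * c^2 - 128+c * 96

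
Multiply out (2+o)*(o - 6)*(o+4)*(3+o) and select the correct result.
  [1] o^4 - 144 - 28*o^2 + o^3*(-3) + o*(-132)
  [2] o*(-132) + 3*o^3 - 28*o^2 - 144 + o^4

Expanding (2+o)*(o - 6)*(o+4)*(3+o):
= o*(-132) + 3*o^3 - 28*o^2 - 144 + o^4
2) o*(-132) + 3*o^3 - 28*o^2 - 144 + o^4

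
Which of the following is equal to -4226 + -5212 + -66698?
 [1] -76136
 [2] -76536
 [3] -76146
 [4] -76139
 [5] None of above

First: -4226 + -5212 = -9438
Then: -9438 + -66698 = -76136
1) -76136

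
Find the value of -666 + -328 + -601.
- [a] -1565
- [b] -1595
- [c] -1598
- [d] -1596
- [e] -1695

First: -666 + -328 = -994
Then: -994 + -601 = -1595
b) -1595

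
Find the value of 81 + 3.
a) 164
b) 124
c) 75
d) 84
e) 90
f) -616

81 + 3 = 84
d) 84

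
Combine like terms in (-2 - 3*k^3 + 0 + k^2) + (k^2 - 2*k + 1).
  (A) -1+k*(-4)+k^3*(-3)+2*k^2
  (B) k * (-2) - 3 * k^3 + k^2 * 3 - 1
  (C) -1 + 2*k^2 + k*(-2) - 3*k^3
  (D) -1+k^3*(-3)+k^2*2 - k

Adding the polynomials and combining like terms:
(-2 - 3*k^3 + 0 + k^2) + (k^2 - 2*k + 1)
= -1 + 2*k^2 + k*(-2) - 3*k^3
C) -1 + 2*k^2 + k*(-2) - 3*k^3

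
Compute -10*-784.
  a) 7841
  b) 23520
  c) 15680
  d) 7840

-10 * -784 = 7840
d) 7840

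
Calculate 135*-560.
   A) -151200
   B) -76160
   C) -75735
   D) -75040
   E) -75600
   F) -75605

135 * -560 = -75600
E) -75600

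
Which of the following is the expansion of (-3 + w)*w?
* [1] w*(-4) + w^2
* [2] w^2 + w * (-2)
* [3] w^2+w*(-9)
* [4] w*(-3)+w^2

Expanding (-3 + w)*w:
= w*(-3)+w^2
4) w*(-3)+w^2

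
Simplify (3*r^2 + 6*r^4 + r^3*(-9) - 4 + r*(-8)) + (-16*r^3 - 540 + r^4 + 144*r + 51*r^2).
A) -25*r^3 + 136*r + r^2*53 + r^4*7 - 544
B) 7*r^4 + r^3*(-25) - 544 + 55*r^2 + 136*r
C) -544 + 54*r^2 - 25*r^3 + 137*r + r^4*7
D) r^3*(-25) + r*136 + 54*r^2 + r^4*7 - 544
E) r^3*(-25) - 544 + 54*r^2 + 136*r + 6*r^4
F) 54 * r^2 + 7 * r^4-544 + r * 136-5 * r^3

Adding the polynomials and combining like terms:
(3*r^2 + 6*r^4 + r^3*(-9) - 4 + r*(-8)) + (-16*r^3 - 540 + r^4 + 144*r + 51*r^2)
= r^3*(-25) + r*136 + 54*r^2 + r^4*7 - 544
D) r^3*(-25) + r*136 + 54*r^2 + r^4*7 - 544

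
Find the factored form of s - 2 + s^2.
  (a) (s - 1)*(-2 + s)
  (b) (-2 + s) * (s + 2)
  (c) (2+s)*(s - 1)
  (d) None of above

We need to factor s - 2 + s^2.
The factored form is (2+s)*(s - 1).
c) (2+s)*(s - 1)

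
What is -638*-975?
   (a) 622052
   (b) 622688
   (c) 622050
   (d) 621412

-638 * -975 = 622050
c) 622050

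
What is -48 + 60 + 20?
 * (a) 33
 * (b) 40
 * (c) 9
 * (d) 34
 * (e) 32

First: -48 + 60 = 12
Then: 12 + 20 = 32
e) 32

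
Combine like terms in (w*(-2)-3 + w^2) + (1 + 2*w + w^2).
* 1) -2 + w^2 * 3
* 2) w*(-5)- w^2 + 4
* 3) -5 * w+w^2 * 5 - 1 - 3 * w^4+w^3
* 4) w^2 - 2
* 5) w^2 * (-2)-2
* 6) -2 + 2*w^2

Adding the polynomials and combining like terms:
(w*(-2) - 3 + w^2) + (1 + 2*w + w^2)
= -2 + 2*w^2
6) -2 + 2*w^2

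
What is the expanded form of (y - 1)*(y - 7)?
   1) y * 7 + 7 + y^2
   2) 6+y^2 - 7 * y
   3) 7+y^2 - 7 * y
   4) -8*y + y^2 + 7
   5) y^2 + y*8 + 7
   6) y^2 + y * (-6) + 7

Expanding (y - 1)*(y - 7):
= -8*y + y^2 + 7
4) -8*y + y^2 + 7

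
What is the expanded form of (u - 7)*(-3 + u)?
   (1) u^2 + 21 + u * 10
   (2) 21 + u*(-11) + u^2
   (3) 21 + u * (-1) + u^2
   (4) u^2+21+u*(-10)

Expanding (u - 7)*(-3 + u):
= u^2+21+u*(-10)
4) u^2+21+u*(-10)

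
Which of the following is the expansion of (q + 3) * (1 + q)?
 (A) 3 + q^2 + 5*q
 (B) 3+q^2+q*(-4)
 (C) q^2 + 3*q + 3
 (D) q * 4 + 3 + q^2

Expanding (q + 3) * (1 + q):
= q * 4 + 3 + q^2
D) q * 4 + 3 + q^2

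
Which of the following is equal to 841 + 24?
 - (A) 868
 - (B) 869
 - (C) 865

841 + 24 = 865
C) 865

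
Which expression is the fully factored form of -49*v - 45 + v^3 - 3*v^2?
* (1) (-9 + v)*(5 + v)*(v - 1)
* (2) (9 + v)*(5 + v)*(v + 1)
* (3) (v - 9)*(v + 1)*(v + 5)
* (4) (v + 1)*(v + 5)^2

We need to factor -49*v - 45 + v^3 - 3*v^2.
The factored form is (v - 9)*(v + 1)*(v + 5).
3) (v - 9)*(v + 1)*(v + 5)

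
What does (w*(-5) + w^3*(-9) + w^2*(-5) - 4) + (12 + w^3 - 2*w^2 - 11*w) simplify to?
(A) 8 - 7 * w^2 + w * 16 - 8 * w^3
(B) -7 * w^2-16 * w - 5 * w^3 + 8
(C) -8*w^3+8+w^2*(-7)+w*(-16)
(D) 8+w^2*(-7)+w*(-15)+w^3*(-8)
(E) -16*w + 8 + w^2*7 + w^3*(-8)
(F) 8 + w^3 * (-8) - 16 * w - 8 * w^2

Adding the polynomials and combining like terms:
(w*(-5) + w^3*(-9) + w^2*(-5) - 4) + (12 + w^3 - 2*w^2 - 11*w)
= -8*w^3+8+w^2*(-7)+w*(-16)
C) -8*w^3+8+w^2*(-7)+w*(-16)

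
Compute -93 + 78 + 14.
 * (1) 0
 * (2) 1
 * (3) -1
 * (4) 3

First: -93 + 78 = -15
Then: -15 + 14 = -1
3) -1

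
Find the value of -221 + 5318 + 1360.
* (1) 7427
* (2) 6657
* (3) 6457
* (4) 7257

First: -221 + 5318 = 5097
Then: 5097 + 1360 = 6457
3) 6457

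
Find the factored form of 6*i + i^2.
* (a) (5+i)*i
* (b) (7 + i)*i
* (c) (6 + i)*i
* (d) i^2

We need to factor 6*i + i^2.
The factored form is (6 + i)*i.
c) (6 + i)*i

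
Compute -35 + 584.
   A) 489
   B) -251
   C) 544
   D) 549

-35 + 584 = 549
D) 549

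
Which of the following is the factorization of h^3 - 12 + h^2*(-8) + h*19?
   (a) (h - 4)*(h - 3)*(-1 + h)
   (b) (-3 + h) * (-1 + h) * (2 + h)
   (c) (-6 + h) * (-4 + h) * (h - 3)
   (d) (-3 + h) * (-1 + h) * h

We need to factor h^3 - 12 + h^2*(-8) + h*19.
The factored form is (h - 4)*(h - 3)*(-1 + h).
a) (h - 4)*(h - 3)*(-1 + h)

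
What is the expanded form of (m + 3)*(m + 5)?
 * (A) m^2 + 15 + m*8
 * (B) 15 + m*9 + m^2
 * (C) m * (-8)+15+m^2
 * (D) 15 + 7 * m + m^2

Expanding (m + 3)*(m + 5):
= m^2 + 15 + m*8
A) m^2 + 15 + m*8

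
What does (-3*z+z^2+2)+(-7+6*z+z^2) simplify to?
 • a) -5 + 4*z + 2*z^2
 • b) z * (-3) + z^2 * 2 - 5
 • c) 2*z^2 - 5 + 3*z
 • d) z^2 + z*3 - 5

Adding the polynomials and combining like terms:
(-3*z + z^2 + 2) + (-7 + 6*z + z^2)
= 2*z^2 - 5 + 3*z
c) 2*z^2 - 5 + 3*z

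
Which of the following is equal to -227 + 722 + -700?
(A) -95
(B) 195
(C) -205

First: -227 + 722 = 495
Then: 495 + -700 = -205
C) -205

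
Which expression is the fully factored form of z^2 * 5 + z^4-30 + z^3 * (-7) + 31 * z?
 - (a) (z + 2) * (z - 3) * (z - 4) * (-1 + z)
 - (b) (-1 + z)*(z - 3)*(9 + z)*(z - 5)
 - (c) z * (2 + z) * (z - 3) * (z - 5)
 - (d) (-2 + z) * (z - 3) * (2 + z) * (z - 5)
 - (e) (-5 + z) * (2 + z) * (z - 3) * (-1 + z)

We need to factor z^2 * 5 + z^4-30 + z^3 * (-7) + 31 * z.
The factored form is (-5 + z) * (2 + z) * (z - 3) * (-1 + z).
e) (-5 + z) * (2 + z) * (z - 3) * (-1 + z)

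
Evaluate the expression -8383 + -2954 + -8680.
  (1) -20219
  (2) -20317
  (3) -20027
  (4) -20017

First: -8383 + -2954 = -11337
Then: -11337 + -8680 = -20017
4) -20017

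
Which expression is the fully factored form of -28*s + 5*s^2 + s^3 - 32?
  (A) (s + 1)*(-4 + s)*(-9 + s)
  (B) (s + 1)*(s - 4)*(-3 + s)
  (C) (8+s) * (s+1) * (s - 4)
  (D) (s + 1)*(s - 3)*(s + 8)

We need to factor -28*s + 5*s^2 + s^3 - 32.
The factored form is (8+s) * (s+1) * (s - 4).
C) (8+s) * (s+1) * (s - 4)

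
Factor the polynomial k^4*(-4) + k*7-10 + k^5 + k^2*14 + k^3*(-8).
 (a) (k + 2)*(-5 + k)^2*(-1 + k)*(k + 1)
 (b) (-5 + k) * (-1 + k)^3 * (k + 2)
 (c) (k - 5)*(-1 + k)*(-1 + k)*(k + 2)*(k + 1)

We need to factor k^4*(-4) + k*7-10 + k^5 + k^2*14 + k^3*(-8).
The factored form is (k - 5)*(-1 + k)*(-1 + k)*(k + 2)*(k + 1).
c) (k - 5)*(-1 + k)*(-1 + k)*(k + 2)*(k + 1)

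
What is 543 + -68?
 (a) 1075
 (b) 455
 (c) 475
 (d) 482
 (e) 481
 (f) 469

543 + -68 = 475
c) 475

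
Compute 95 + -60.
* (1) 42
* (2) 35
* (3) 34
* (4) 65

95 + -60 = 35
2) 35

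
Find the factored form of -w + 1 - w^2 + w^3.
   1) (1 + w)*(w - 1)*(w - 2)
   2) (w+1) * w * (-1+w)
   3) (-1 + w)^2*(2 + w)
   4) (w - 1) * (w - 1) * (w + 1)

We need to factor -w + 1 - w^2 + w^3.
The factored form is (w - 1) * (w - 1) * (w + 1).
4) (w - 1) * (w - 1) * (w + 1)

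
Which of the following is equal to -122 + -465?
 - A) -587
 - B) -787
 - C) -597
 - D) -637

-122 + -465 = -587
A) -587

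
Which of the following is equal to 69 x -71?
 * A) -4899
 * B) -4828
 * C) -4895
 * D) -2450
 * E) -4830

69 * -71 = -4899
A) -4899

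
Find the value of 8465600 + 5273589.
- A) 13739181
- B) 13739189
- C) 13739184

8465600 + 5273589 = 13739189
B) 13739189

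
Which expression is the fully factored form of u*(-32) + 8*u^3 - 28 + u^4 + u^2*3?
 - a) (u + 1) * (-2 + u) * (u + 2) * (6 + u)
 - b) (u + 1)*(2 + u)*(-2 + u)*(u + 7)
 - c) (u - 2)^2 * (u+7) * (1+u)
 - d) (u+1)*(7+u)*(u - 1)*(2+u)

We need to factor u*(-32) + 8*u^3 - 28 + u^4 + u^2*3.
The factored form is (u + 1)*(2 + u)*(-2 + u)*(u + 7).
b) (u + 1)*(2 + u)*(-2 + u)*(u + 7)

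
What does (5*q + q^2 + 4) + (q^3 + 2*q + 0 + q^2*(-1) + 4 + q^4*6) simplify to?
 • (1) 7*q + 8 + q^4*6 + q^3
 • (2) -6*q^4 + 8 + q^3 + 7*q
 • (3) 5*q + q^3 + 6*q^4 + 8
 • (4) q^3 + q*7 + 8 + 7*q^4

Adding the polynomials and combining like terms:
(5*q + q^2 + 4) + (q^3 + 2*q + 0 + q^2*(-1) + 4 + q^4*6)
= 7*q + 8 + q^4*6 + q^3
1) 7*q + 8 + q^4*6 + q^3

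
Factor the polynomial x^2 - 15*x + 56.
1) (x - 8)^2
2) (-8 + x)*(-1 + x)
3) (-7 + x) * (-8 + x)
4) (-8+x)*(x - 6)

We need to factor x^2 - 15*x + 56.
The factored form is (-7 + x) * (-8 + x).
3) (-7 + x) * (-8 + x)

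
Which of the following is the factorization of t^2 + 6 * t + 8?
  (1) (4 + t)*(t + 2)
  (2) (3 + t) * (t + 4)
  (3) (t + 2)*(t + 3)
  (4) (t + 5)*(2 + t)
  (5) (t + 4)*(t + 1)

We need to factor t^2 + 6 * t + 8.
The factored form is (4 + t)*(t + 2).
1) (4 + t)*(t + 2)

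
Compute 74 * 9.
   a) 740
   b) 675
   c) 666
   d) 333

74 * 9 = 666
c) 666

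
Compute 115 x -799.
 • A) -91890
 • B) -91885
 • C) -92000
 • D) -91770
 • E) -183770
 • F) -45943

115 * -799 = -91885
B) -91885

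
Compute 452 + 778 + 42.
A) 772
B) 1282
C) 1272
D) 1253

First: 452 + 778 = 1230
Then: 1230 + 42 = 1272
C) 1272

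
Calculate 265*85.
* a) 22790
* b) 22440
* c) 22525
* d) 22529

265 * 85 = 22525
c) 22525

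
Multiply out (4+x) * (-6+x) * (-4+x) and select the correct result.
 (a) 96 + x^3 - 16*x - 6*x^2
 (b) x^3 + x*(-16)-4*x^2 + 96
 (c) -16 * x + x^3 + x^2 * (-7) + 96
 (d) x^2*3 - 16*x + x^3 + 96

Expanding (4+x) * (-6+x) * (-4+x):
= 96 + x^3 - 16*x - 6*x^2
a) 96 + x^3 - 16*x - 6*x^2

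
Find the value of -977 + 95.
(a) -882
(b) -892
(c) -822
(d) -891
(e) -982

-977 + 95 = -882
a) -882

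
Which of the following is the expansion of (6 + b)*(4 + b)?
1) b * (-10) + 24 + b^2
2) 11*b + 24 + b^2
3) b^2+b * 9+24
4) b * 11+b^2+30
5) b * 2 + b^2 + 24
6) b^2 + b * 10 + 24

Expanding (6 + b)*(4 + b):
= b^2 + b * 10 + 24
6) b^2 + b * 10 + 24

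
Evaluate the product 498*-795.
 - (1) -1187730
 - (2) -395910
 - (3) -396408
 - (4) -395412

498 * -795 = -395910
2) -395910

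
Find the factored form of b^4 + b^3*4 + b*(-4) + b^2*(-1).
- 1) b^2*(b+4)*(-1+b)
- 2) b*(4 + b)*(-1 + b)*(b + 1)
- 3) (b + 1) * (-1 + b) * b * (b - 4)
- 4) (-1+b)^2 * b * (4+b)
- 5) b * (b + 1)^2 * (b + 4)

We need to factor b^4 + b^3*4 + b*(-4) + b^2*(-1).
The factored form is b*(4 + b)*(-1 + b)*(b + 1).
2) b*(4 + b)*(-1 + b)*(b + 1)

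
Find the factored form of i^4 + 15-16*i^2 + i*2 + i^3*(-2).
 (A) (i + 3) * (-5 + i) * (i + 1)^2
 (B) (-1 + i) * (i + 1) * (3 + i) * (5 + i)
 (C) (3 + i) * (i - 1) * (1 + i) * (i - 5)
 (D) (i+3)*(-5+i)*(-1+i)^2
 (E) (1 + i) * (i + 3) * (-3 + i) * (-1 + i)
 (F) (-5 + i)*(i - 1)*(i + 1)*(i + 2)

We need to factor i^4 + 15-16*i^2 + i*2 + i^3*(-2).
The factored form is (3 + i) * (i - 1) * (1 + i) * (i - 5).
C) (3 + i) * (i - 1) * (1 + i) * (i - 5)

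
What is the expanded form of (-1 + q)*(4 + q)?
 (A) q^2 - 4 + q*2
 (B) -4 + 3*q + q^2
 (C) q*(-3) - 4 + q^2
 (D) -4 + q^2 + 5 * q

Expanding (-1 + q)*(4 + q):
= -4 + 3*q + q^2
B) -4 + 3*q + q^2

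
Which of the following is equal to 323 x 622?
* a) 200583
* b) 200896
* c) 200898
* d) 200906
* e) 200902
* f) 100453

323 * 622 = 200906
d) 200906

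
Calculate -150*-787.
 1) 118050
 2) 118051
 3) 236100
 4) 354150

-150 * -787 = 118050
1) 118050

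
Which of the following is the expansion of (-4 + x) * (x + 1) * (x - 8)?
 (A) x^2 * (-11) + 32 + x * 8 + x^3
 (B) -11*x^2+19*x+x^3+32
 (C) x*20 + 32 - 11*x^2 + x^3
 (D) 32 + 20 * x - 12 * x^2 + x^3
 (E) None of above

Expanding (-4 + x) * (x + 1) * (x - 8):
= x*20 + 32 - 11*x^2 + x^3
C) x*20 + 32 - 11*x^2 + x^3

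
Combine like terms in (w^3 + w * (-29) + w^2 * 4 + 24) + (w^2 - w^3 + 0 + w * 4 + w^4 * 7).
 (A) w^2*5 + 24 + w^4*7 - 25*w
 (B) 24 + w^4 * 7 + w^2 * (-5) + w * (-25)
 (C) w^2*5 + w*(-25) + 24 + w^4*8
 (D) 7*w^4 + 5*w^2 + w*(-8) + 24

Adding the polynomials and combining like terms:
(w^3 + w*(-29) + w^2*4 + 24) + (w^2 - w^3 + 0 + w*4 + w^4*7)
= w^2*5 + 24 + w^4*7 - 25*w
A) w^2*5 + 24 + w^4*7 - 25*w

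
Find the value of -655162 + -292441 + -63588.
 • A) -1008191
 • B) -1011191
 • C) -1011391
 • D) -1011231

First: -655162 + -292441 = -947603
Then: -947603 + -63588 = -1011191
B) -1011191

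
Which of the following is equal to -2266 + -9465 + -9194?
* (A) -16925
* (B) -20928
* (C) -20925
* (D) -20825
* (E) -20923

First: -2266 + -9465 = -11731
Then: -11731 + -9194 = -20925
C) -20925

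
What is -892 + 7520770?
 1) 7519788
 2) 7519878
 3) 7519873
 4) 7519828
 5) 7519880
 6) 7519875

-892 + 7520770 = 7519878
2) 7519878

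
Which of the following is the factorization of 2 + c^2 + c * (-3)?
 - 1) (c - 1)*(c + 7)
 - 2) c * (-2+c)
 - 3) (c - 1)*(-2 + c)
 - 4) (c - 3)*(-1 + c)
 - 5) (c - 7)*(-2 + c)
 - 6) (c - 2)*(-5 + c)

We need to factor 2 + c^2 + c * (-3).
The factored form is (c - 1)*(-2 + c).
3) (c - 1)*(-2 + c)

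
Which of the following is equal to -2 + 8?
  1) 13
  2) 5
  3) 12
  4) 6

-2 + 8 = 6
4) 6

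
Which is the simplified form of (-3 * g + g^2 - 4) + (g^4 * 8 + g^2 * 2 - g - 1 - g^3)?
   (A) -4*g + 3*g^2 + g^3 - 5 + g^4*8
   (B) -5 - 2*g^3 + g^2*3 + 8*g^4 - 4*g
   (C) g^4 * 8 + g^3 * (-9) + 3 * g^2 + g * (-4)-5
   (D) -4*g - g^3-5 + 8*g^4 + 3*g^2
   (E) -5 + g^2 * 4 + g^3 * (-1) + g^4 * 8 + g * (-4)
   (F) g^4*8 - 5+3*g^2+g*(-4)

Adding the polynomials and combining like terms:
(-3*g + g^2 - 4) + (g^4*8 + g^2*2 - g - 1 - g^3)
= -4*g - g^3-5 + 8*g^4 + 3*g^2
D) -4*g - g^3-5 + 8*g^4 + 3*g^2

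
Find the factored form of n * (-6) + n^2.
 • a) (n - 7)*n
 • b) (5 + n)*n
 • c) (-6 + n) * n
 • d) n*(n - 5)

We need to factor n * (-6) + n^2.
The factored form is (-6 + n) * n.
c) (-6 + n) * n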